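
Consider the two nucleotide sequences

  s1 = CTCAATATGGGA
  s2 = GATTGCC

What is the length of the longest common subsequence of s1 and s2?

Let dp[i][j] be the LCS length of the first i bases of s1 and the first j bases of s2. dp[i][j] = dp[i-1][j-1]+1 when the i-th and j-th bases match, else max(dp[i-1][j], dp[i][j-1]).
    ·  G  A  T  T  G  C  C
 ·  0  0  0  0  0  0  0  0
 C  0  0  0  0  0  0  1  1
 T  0  0  0  1  1  1  1  1
 C  0  0  0  1  1  1  2  2
 A  0  0  1  1  1  1  2  2
 A  0  0  1  1  1  1  2  2
 T  0  0  1  2  2  2  2  2
 A  0  0  1  2  2  2  2  2
 T  0  0  1  2  3  3  3  3
 G  0  1  1  2  3  4  4  4
 G  0  1  1  2  3  4  4  4
 G  0  1  1  2  3  4  4  4
 A  0  1  2  2  3  4  4  4
dp[12][7] = 4. One LCS (by backtracking along matches): ATTG.

4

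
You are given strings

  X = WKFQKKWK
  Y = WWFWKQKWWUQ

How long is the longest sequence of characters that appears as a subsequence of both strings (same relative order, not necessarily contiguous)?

5

Match W (X #1, Y #4), then K (X #2, Y #5), then Q (X #4, Y #6), then K (X #5, Y #7), then W (X #7, Y #9) — 5 characters in the same relative order in both. Since dp[8][11] = 5, nothing longer is possible.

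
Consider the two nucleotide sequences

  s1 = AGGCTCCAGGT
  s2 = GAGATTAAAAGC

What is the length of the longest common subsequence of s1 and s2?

Pick A [1,2] → G [2,3] → T [5,6] → A [8,10] → G [9,11]; all 5 bases appear in both, in order. Since dp[11][12] = 5, nothing longer is possible.

5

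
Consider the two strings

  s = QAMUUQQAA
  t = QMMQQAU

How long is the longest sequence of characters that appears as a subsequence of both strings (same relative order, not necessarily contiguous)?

Pick Q at s[1]=t[1] → M at s[3]=t[3] → Q at s[6]=t[4] → Q at s[7]=t[5] → A at s[8]=t[6]; all 5 characters appear in both, in order, and the DP table's final entry dp[9][7] is also 5, so no common subsequence is longer.

5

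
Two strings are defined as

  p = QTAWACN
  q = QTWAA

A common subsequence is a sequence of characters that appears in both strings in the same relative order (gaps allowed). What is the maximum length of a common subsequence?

4

Pick Q [1,1] → T [2,2] → A [3,4] → A [5,5]; all 4 characters appear in both, in order, and the DP table's final entry dp[7][5] is also 4, so no common subsequence is longer.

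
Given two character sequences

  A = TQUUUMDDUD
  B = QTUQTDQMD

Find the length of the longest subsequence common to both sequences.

4

Match T [1,5]; then Q [2,7]; then M [6,8]; then D [10,9] — 4 characters in the same relative order in both, and the DP table's final entry dp[10][9] is also 4, so no common subsequence is longer.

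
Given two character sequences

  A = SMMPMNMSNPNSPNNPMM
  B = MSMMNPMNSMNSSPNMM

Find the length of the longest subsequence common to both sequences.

13

Taking S at A[1]=B[2], then M at A[2]=B[3], then M at A[3]=B[4], then P at A[4]=B[6], then M at A[5]=B[7], then N at A[6]=B[8], then M at A[7]=B[10], then S at A[8]=B[12], then S at A[12]=B[13], then P at A[13]=B[14], then N at A[15]=B[15], then M at A[17]=B[16], then M at A[18]=B[17] gives a common subsequence of length 13, and the DP table's final entry dp[18][17] is also 13, so no common subsequence is longer.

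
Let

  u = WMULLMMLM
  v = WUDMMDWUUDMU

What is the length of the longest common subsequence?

5

Taking W (u #1, v #1), then U (u #3, v #2), then M (u #6, v #4), then M (u #7, v #5), then M (u #9, v #11) gives a common subsequence of length 5. The LCS DP gives dp[9][12] = 5, so this is optimal.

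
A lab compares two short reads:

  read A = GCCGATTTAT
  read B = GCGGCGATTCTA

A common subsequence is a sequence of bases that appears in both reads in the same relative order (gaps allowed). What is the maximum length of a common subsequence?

9

Taking G (read A #1, read B #1), C (read A #2, read B #2), C (read A #3, read B #5), G (read A #4, read B #6), A (read A #5, read B #7), T (read A #6, read B #8), T (read A #7, read B #9), T (read A #8, read B #11), A (read A #9, read B #12) gives a common subsequence of length 9. Since dp[10][12] = 9, nothing longer is possible.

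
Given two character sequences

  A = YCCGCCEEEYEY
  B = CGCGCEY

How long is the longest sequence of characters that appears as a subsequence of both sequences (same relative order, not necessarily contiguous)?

Let dp[i][j] be the LCS length of the first i characters of A and the first j characters of B. dp[i][j] = dp[i-1][j-1]+1 when the i-th and j-th characters match, else max(dp[i-1][j], dp[i][j-1]).
    ·  C  G  C  G  C  E  Y
 ·  0  0  0  0  0  0  0  0
 Y  0  0  0  0  0  0  0  1
 C  0  1  1  1  1  1  1  1
 C  0  1  1  2  2  2  2  2
 G  0  1  2  2  3  3  3  3
 C  0  1  2  3  3  4  4  4
 C  0  1  2  3  3  4  4  4
 E  0  1  2  3  3  4  5  5
 E  0  1  2  3  3  4  5  5
 E  0  1  2  3  3  4  5  5
 Y  0  1  2  3  3  4  5  6
 E  0  1  2  3  3  4  5  6
 Y  0  1  2  3  3  4  5  6
dp[12][7] = 6. One LCS (by backtracking along matches): CCGCEY.

6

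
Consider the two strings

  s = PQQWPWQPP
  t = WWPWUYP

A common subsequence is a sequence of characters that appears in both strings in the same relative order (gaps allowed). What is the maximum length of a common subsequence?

Let dp[i][j] be the LCS length of the first i characters of s and the first j characters of t. dp[i][j] = dp[i-1][j-1]+1 when the i-th and j-th characters match, else max(dp[i-1][j], dp[i][j-1]).
    ·  W  W  P  W  U  Y  P
 ·  0  0  0  0  0  0  0  0
 P  0  0  0  1  1  1  1  1
 Q  0  0  0  1  1  1  1  1
 Q  0  0  0  1  1  1  1  1
 W  0  1  1  1  2  2  2  2
 P  0  1  1  2  2  2  2  3
 W  0  1  2  2  3  3  3  3
 Q  0  1  2  2  3  3  3  3
 P  0  1  2  3  3  3  3  4
 P  0  1  2  3  3  3  3  4
dp[9][7] = 4. One LCS (by backtracking along matches): WPWP.

4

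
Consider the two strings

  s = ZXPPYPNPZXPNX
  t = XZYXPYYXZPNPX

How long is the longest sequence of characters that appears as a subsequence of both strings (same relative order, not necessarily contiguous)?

8

One common subsequence of length 8: Z (s #1, t #2) → X (s #2, t #4) → P (s #3, t #5) → Y (s #5, t #7) → P (s #6, t #10) → N (s #7, t #11) → P (s #11, t #12) → X (s #13, t #13). dp[13][13] = 8 confirms this is the maximum.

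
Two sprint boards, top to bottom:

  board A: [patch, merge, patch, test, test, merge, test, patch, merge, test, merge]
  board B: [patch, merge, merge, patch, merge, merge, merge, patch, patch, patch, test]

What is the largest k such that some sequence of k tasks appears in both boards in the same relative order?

Pick patch (board A #1, board B #1); then merge (board A #2, board B #3); then patch (board A #3, board B #4); then merge (board A #6, board B #7); then patch (board A #8, board B #10); then test (board A #10, board B #11); all 6 tasks appear in both, in order, and the DP table's final entry dp[11][11] is also 6, so no common subsequence is longer.

6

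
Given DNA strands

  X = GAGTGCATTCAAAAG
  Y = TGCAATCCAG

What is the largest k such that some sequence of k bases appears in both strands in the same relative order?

Match T [4,1] → G [5,2] → C [6,3] → A [7,5] → T [8,6] → C [10,8] → A [14,9] → G [15,10] — 8 bases in the same relative order in both. Since dp[15][10] = 8, nothing longer is possible.

8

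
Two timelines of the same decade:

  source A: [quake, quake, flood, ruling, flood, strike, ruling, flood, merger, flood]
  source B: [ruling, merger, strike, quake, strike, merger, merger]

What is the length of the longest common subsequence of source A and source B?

3

Taking quake [2,4]; then strike [6,5]; then merger [9,7] gives a common subsequence of length 3. The LCS DP gives dp[10][7] = 3, so this is optimal.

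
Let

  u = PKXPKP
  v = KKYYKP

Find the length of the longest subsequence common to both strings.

3

Let dp[i][j] be the LCS length of the first i characters of u and the first j characters of v. dp[i][j] = dp[i-1][j-1]+1 when the i-th and j-th characters match, else max(dp[i-1][j], dp[i][j-1]).
    ·  K  K  Y  Y  K  P
 ·  0  0  0  0  0  0  0
 P  0  0  0  0  0  0  1
 K  0  1  1  1  1  1  1
 X  0  1  1  1  1  1  1
 P  0  1  1  1  1  1  2
 K  0  1  2  2  2  2  2
 P  0  1  2  2  2  2  3
dp[6][6] = 3. One LCS (by backtracking along matches): KKP.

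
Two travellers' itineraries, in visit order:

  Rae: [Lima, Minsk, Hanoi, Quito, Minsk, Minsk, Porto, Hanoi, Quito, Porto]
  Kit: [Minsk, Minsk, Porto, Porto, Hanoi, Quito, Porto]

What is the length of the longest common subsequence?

6

Pick Minsk at Rae[2]=Kit[1]; then Minsk at Rae[5]=Kit[2]; then Porto at Rae[7]=Kit[4]; then Hanoi at Rae[8]=Kit[5]; then Quito at Rae[9]=Kit[6]; then Porto at Rae[10]=Kit[7]; all 6 stops appear in both, in order. Since dp[10][7] = 6, nothing longer is possible.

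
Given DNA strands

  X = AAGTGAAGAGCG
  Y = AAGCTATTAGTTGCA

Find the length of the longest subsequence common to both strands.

Match A [1,1], then A [2,2], then G [3,3], then T [4,5], then A [6,6], then A [7,9], then G [8,10], then G [10,13], then C [11,14] — 9 bases in the same relative order in both. dp[12][15] = 9 confirms this is the maximum.

9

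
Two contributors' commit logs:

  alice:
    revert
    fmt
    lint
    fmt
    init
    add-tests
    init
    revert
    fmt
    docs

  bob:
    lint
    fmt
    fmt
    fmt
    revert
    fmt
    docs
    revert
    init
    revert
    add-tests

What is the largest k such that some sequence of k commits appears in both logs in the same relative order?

Match fmt (alice #2, bob #3) → fmt (alice #4, bob #4) → revert (alice #8, bob #5) → fmt (alice #9, bob #6) → docs (alice #10, bob #7) — 5 commits in the same relative order in both. dp[10][11] = 5 confirms this is the maximum.

5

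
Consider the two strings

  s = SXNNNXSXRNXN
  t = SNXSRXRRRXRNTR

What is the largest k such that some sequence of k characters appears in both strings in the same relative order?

Match S [1,1]; then N [5,2]; then X [6,3]; then S [7,4]; then X [8,6]; then R [9,9]; then X [11,10]; then N [12,12] — 8 characters in the same relative order in both. The LCS DP gives dp[12][14] = 8, so this is optimal.

8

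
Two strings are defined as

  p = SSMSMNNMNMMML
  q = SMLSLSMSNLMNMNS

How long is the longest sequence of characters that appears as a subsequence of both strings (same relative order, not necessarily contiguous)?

Taking S (p #1, q #4); then S (p #2, q #6); then M (p #3, q #7); then S (p #4, q #8); then M (p #5, q #11); then N (p #7, q #12); then M (p #8, q #13); then N (p #9, q #14) gives a common subsequence of length 8. The LCS DP gives dp[13][15] = 8, so this is optimal.

8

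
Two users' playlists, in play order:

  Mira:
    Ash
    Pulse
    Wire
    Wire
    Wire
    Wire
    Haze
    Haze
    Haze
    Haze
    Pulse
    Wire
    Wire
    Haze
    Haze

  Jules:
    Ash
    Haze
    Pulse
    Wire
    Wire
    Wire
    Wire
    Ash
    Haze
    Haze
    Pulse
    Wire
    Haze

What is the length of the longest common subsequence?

11

Match Ash at Mira[1]=Jules[1], then Pulse at Mira[2]=Jules[3], then Wire at Mira[3]=Jules[4], then Wire at Mira[4]=Jules[5], then Wire at Mira[5]=Jules[6], then Wire at Mira[6]=Jules[7], then Haze at Mira[9]=Jules[9], then Haze at Mira[10]=Jules[10], then Pulse at Mira[11]=Jules[11], then Wire at Mira[13]=Jules[12], then Haze at Mira[15]=Jules[13] — 11 songs in the same relative order in both. The LCS DP gives dp[15][13] = 11, so this is optimal.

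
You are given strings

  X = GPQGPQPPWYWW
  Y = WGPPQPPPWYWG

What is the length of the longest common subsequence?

9

Pick G at X[1]=Y[2] → P at X[2]=Y[4] → Q at X[3]=Y[5] → P at X[5]=Y[6] → P at X[7]=Y[7] → P at X[8]=Y[8] → W at X[9]=Y[9] → Y at X[10]=Y[10] → W at X[11]=Y[11]; all 9 characters appear in both, in order. The LCS DP gives dp[12][12] = 9, so this is optimal.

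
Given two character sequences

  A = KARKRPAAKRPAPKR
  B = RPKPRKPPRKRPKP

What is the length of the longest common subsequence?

8

Taking K at A[1]=B[3], R at A[3]=B[5], K at A[4]=B[6], R at A[5]=B[9], K at A[9]=B[10], R at A[10]=B[11], P at A[11]=B[12], P at A[13]=B[14] gives a common subsequence of length 8. Since dp[15][14] = 8, nothing longer is possible.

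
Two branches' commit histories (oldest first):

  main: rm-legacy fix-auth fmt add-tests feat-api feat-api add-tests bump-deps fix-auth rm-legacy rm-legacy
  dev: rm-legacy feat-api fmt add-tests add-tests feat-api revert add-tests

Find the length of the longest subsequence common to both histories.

Pick rm-legacy [1,1]; then fmt [3,3]; then add-tests [4,5]; then feat-api [5,6]; then add-tests [7,8]; all 5 commits appear in both, in order. dp[11][8] = 5 confirms this is the maximum.

5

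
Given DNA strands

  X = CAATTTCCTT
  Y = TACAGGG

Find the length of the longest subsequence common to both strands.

Let dp[i][j] be the LCS length of the first i bases of X and the first j bases of Y. dp[i][j] = dp[i-1][j-1]+1 when the i-th and j-th bases match, else max(dp[i-1][j], dp[i][j-1]).
    ·  T  A  C  A  G  G  G
 ·  0  0  0  0  0  0  0  0
 C  0  0  0  1  1  1  1  1
 A  0  0  1  1  2  2  2  2
 A  0  0  1  1  2  2  2  2
 T  0  1  1  1  2  2  2  2
 T  0  1  1  1  2  2  2  2
 T  0  1  1  1  2  2  2  2
 C  0  1  1  2  2  2  2  2
 C  0  1  1  2  2  2  2  2
 T  0  1  1  2  2  2  2  2
 T  0  1  1  2  2  2  2  2
dp[10][7] = 2. One LCS (by backtracking along matches): CA.

2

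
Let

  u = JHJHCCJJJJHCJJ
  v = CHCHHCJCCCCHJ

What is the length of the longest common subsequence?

6

One common subsequence of length 6: H [2,5], J [3,7], C [5,10], C [6,11], H [11,12], J [14,13]. The LCS DP gives dp[14][13] = 6, so this is optimal.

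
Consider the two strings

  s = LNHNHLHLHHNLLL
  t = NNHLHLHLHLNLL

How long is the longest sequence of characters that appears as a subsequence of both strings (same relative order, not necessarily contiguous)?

11

Match N at s[2]=t[1], N at s[4]=t[2], H at s[5]=t[3], L at s[6]=t[4], H at s[7]=t[5], L at s[8]=t[6], H at s[9]=t[7], H at s[10]=t[9], N at s[11]=t[11], L at s[13]=t[12], L at s[14]=t[13] — 11 characters in the same relative order in both. dp[14][13] = 11 confirms this is the maximum.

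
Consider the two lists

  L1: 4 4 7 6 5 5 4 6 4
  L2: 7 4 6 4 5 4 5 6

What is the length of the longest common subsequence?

5

Let dp[i][j] be the LCS length of the first i values of L1 and the first j values of L2. dp[i][j] = dp[i-1][j-1]+1 when the i-th and j-th values match, else max(dp[i-1][j], dp[i][j-1]).
    ·  7  4  6  4  5  4  5  6
 ·  0  0  0  0  0  0  0  0  0
 4  0  0  1  1  1  1  1  1  1
 4  0  0  1  1  2  2  2  2  2
 7  0  1  1  1  2  2  2  2  2
 6  0  1  1  2  2  2  2  2  3
 5  0  1  1  2  2  3  3  3  3
 5  0  1  1  2  2  3  3  4  4
 4  0  1  2  2  3  3  4  4  4
 6  0  1  2  3  3  3  4  4  5
 4  0  1  2  3  4  4  4  4  5
dp[9][8] = 5. One LCS (by backtracking along matches): 4, 4, 5, 5, 6.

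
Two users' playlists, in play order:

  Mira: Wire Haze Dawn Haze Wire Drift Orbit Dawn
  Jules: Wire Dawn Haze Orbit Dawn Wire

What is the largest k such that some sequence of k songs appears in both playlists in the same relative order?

Match Wire at Mira[1]=Jules[1], then Dawn at Mira[3]=Jules[2], then Haze at Mira[4]=Jules[3], then Orbit at Mira[7]=Jules[4], then Dawn at Mira[8]=Jules[5] — 5 songs in the same relative order in both. Since dp[8][6] = 5, nothing longer is possible.

5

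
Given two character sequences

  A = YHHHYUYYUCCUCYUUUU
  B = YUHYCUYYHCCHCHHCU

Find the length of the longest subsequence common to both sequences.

10

Match Y at A[1]=B[1]; then H at A[4]=B[3]; then Y at A[5]=B[4]; then U at A[6]=B[6]; then Y at A[7]=B[7]; then Y at A[8]=B[8]; then C at A[10]=B[11]; then C at A[11]=B[13]; then C at A[13]=B[16]; then U at A[18]=B[17] — 10 characters in the same relative order in both. dp[18][17] = 10 confirms this is the maximum.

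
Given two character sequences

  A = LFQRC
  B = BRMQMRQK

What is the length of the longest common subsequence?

Match Q (A #3, B #4), then R (A #4, B #6) — 2 characters in the same relative order in both. The LCS DP gives dp[5][8] = 2, so this is optimal.

2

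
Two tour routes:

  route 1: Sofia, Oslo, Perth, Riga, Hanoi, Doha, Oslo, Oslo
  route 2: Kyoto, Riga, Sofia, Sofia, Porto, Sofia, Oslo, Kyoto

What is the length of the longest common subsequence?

Pick Sofia [1,6], then Oslo [2,7]; all 2 stops appear in both, in order. Since dp[8][8] = 2, nothing longer is possible.

2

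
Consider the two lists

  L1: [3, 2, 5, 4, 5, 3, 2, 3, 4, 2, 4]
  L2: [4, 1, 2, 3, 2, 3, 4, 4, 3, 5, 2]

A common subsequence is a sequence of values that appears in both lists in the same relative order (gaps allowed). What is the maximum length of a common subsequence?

Let dp[i][j] be the LCS length of the first i values of L1 and the first j values of L2. dp[i][j] = dp[i-1][j-1]+1 when the i-th and j-th values match, else max(dp[i-1][j], dp[i][j-1]).
    ·  4  1  2  3  2  3  4  4  3  5  2
 ·  0  0  0  0  0  0  0  0  0  0  0  0
 3  0  0  0  0  1  1  1  1  1  1  1  1
 2  0  0  0  1  1  2  2  2  2  2  2  2
 5  0  0  0  1  1  2  2  2  2  2  3  3
 4  0  1  1  1  1  2  2  3  3  3  3  3
 5  0  1  1  1  1  2  2  3  3  3  4  4
 3  0  1  1  1  2  2  3  3  3  4  4  4
 2  0  1  1  2  2  3  3  3  3  4  4  5
 3  0  1  1  2  3  3  4  4  4  4  4  5
 4  0  1  1  2  3  3  4  5  5  5  5  5
 2  0  1  1  2  3  4  4  5  5  5  5  6
 4  0  1  1  2  3  4  4  5  6  6  6  6
dp[11][11] = 6. One LCS (by backtracking along matches): 2, 3, 2, 3, 4, 2.

6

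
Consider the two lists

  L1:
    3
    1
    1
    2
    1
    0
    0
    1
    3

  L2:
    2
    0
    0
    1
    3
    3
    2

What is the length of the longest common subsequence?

5

Let dp[i][j] be the LCS length of the first i values of L1 and the first j values of L2. dp[i][j] = dp[i-1][j-1]+1 when the i-th and j-th values match, else max(dp[i-1][j], dp[i][j-1]).
    ·  2  0  0  1  3  3  2
 ·  0  0  0  0  0  0  0  0
 3  0  0  0  0  0  1  1  1
 1  0  0  0  0  1  1  1  1
 1  0  0  0  0  1  1  1  1
 2  0  1  1  1  1  1  1  2
 1  0  1  1  1  2  2  2  2
 0  0  1  2  2  2  2  2  2
 0  0  1  2  3  3  3  3  3
 1  0  1  2  3  4  4  4  4
 3  0  1  2  3  4  5  5  5
dp[9][7] = 5. One LCS (by backtracking along matches): 2, 0, 0, 1, 3.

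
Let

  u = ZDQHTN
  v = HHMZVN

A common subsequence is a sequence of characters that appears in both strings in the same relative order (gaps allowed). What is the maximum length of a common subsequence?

Let dp[i][j] be the LCS length of the first i characters of u and the first j characters of v. dp[i][j] = dp[i-1][j-1]+1 when the i-th and j-th characters match, else max(dp[i-1][j], dp[i][j-1]).
    ·  H  H  M  Z  V  N
 ·  0  0  0  0  0  0  0
 Z  0  0  0  0  1  1  1
 D  0  0  0  0  1  1  1
 Q  0  0  0  0  1  1  1
 H  0  1  1  1  1  1  1
 T  0  1  1  1  1  1  1
 N  0  1  1  1  1  1  2
dp[6][6] = 2. One LCS (by backtracking along matches): ZN.

2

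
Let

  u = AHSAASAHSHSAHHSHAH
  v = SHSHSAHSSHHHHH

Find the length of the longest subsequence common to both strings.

11

One common subsequence of length 11: H at u[2]=v[2]; then S at u[3]=v[3]; then S at u[6]=v[5]; then A at u[7]=v[6]; then H at u[8]=v[7]; then S at u[9]=v[9]; then H at u[10]=v[10]; then H at u[13]=v[11]; then H at u[14]=v[12]; then H at u[16]=v[13]; then H at u[18]=v[14]. The LCS DP gives dp[18][14] = 11, so this is optimal.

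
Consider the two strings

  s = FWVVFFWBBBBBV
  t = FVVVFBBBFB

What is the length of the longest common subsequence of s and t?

8

Let dp[i][j] be the LCS length of the first i characters of s and the first j characters of t. dp[i][j] = dp[i-1][j-1]+1 when the i-th and j-th characters match, else max(dp[i-1][j], dp[i][j-1]).
    ·  F  V  V  V  F  B  B  B  F  B
 ·  0  0  0  0  0  0  0  0  0  0  0
 F  0  1  1  1  1  1  1  1  1  1  1
 W  0  1  1  1  1  1  1  1  1  1  1
 V  0  1  2  2  2  2  2  2  2  2  2
 V  0  1  2  3  3  3  3  3  3  3  3
 F  0  1  2  3  3  4  4  4  4  4  4
 F  0  1  2  3  3  4  4  4  4  5  5
 W  0  1  2  3  3  4  4  4  4  5  5
 B  0  1  2  3  3  4  5  5  5  5  6
 B  0  1  2  3  3  4  5  6  6  6  6
 B  0  1  2  3  3  4  5  6  7  7  7
 B  0  1  2  3  3  4  5  6  7  7  8
 B  0  1  2  3  3  4  5  6  7  7  8
 V  0  1  2  3  4  4  5  6  7  7  8
dp[13][10] = 8. One LCS (by backtracking along matches): FVVFBBBB.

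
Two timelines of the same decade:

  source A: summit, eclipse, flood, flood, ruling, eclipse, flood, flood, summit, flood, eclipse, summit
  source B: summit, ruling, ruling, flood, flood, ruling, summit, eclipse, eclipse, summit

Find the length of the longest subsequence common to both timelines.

7

Pick summit (source A #1, source B #1), then flood (source A #3, source B #4), then flood (source A #4, source B #5), then ruling (source A #5, source B #6), then eclipse (source A #6, source B #8), then eclipse (source A #11, source B #9), then summit (source A #12, source B #10); all 7 events appear in both, in order. dp[12][10] = 7 confirms this is the maximum.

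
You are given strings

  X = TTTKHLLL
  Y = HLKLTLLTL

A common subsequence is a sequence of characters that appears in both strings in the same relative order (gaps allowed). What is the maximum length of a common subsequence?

4

Let dp[i][j] be the LCS length of the first i characters of X and the first j characters of Y. dp[i][j] = dp[i-1][j-1]+1 when the i-th and j-th characters match, else max(dp[i-1][j], dp[i][j-1]).
    ·  H  L  K  L  T  L  L  T  L
 ·  0  0  0  0  0  0  0  0  0  0
 T  0  0  0  0  0  1  1  1  1  1
 T  0  0  0  0  0  1  1  1  2  2
 T  0  0  0  0  0  1  1  1  2  2
 K  0  0  0  1  1  1  1  1  2  2
 H  0  1  1  1  1  1  1  1  2  2
 L  0  1  2  2  2  2  2  2  2  3
 L  0  1  2  2  3  3  3  3  3  3
 L  0  1  2  2  3  3  4  4  4  4
dp[8][9] = 4. One LCS (by backtracking along matches): TLLL.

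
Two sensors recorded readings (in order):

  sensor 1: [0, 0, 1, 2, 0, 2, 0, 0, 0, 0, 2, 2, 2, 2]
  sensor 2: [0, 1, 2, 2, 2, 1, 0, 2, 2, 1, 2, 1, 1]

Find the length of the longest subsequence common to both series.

Taking 0 at sensor 1[2]=sensor 2[1]; then 1 at sensor 1[3]=sensor 2[2]; then 2 at sensor 1[4]=sensor 2[4]; then 2 at sensor 1[6]=sensor 2[5]; then 0 at sensor 1[10]=sensor 2[7]; then 2 at sensor 1[11]=sensor 2[8]; then 2 at sensor 1[12]=sensor 2[9]; then 2 at sensor 1[13]=sensor 2[11] gives a common subsequence of length 8. Since dp[14][13] = 8, nothing longer is possible.

8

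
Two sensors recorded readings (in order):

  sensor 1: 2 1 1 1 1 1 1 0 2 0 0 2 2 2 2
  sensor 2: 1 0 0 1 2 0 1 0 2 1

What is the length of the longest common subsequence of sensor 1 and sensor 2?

6

One common subsequence of length 6: 1 at sensor 1[2]=sensor 2[1] → 1 at sensor 1[7]=sensor 2[4] → 2 at sensor 1[9]=sensor 2[5] → 0 at sensor 1[10]=sensor 2[6] → 0 at sensor 1[11]=sensor 2[8] → 2 at sensor 1[12]=sensor 2[9]. dp[15][10] = 6 confirms this is the maximum.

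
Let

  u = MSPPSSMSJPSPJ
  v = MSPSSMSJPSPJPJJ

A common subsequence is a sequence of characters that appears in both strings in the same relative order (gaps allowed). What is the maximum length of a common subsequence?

One common subsequence of length 12: M [1,1] → S [2,2] → P [4,3] → S [5,4] → S [6,5] → M [7,6] → S [8,7] → J [9,8] → P [10,9] → S [11,10] → P [12,13] → J [13,15]. The LCS DP gives dp[13][15] = 12, so this is optimal.

12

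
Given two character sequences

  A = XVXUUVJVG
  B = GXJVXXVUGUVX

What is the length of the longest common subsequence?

6

One common subsequence of length 6: X [1,2], V [2,4], X [3,6], U [4,8], U [5,10], V [6,11]. dp[9][12] = 6 confirms this is the maximum.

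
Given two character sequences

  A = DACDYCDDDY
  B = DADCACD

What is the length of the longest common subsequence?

5

Match D [1,1], A [2,2], C [3,4], C [6,6], D [9,7] — 5 characters in the same relative order in both. Since dp[10][7] = 5, nothing longer is possible.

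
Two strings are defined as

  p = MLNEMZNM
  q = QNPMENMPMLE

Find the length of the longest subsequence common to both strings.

4

One common subsequence of length 4: M [1,4], then N [3,6], then M [5,7], then M [8,9]. dp[8][11] = 4 confirms this is the maximum.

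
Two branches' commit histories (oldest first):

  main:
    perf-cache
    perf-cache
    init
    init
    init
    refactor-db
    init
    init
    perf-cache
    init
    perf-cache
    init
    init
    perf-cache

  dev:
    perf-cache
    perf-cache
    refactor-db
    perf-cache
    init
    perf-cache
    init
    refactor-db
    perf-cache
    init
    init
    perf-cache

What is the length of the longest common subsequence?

One common subsequence of length 10: perf-cache at main[1]=dev[1], perf-cache at main[2]=dev[2], refactor-db at main[6]=dev[3], init at main[8]=dev[5], perf-cache at main[9]=dev[6], init at main[10]=dev[7], perf-cache at main[11]=dev[9], init at main[12]=dev[10], init at main[13]=dev[11], perf-cache at main[14]=dev[12]. Since dp[14][12] = 10, nothing longer is possible.

10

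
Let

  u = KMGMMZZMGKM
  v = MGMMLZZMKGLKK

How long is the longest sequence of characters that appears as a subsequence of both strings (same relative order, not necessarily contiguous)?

9

Pick M [2,1] → G [3,2] → M [4,3] → M [5,4] → Z [6,6] → Z [7,7] → M [8,8] → G [9,10] → K [10,13]; all 9 characters appear in both, in order, and the DP table's final entry dp[11][13] is also 9, so no common subsequence is longer.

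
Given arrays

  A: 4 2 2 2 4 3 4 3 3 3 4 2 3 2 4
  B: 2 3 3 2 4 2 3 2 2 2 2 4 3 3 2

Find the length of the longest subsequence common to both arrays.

8

Taking 4 at A[1]=B[5], then 2 at A[2]=B[9], then 2 at A[3]=B[10], then 2 at A[4]=B[11], then 4 at A[7]=B[12], then 3 at A[10]=B[13], then 3 at A[13]=B[14], then 2 at A[14]=B[15] gives a common subsequence of length 8. Since dp[15][15] = 8, nothing longer is possible.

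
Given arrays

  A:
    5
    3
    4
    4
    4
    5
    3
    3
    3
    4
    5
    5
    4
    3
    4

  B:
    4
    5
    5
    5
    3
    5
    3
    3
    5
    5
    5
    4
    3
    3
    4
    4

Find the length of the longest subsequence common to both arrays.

One common subsequence of length 10: 5 (A #1, B #4) → 3 (A #2, B #5) → 5 (A #6, B #6) → 3 (A #7, B #7) → 3 (A #8, B #8) → 5 (A #11, B #10) → 5 (A #12, B #11) → 4 (A #13, B #12) → 3 (A #14, B #14) → 4 (A #15, B #16), and the DP table's final entry dp[15][16] is also 10, so no common subsequence is longer.

10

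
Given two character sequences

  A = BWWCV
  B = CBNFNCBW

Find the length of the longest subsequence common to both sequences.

Let dp[i][j] be the LCS length of the first i characters of A and the first j characters of B. dp[i][j] = dp[i-1][j-1]+1 when the i-th and j-th characters match, else max(dp[i-1][j], dp[i][j-1]).
    ·  C  B  N  F  N  C  B  W
 ·  0  0  0  0  0  0  0  0  0
 B  0  0  1  1  1  1  1  1  1
 W  0  0  1  1  1  1  1  1  2
 W  0  0  1  1  1  1  1  1  2
 C  0  1  1  1  1  1  2  2  2
 V  0  1  1  1  1  1  2  2  2
dp[5][8] = 2. One LCS (by backtracking along matches): BW.

2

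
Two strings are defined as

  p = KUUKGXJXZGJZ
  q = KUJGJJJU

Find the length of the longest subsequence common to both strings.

5

Pick K [1,1]; then U [2,2]; then G [5,4]; then J [7,6]; then J [11,7]; all 5 characters appear in both, in order. Since dp[12][8] = 5, nothing longer is possible.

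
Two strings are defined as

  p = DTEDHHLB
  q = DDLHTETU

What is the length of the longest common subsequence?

Match D at p[1]=q[2], then T at p[2]=q[5], then E at p[3]=q[6] — 3 characters in the same relative order in both. The LCS DP gives dp[8][8] = 3, so this is optimal.

3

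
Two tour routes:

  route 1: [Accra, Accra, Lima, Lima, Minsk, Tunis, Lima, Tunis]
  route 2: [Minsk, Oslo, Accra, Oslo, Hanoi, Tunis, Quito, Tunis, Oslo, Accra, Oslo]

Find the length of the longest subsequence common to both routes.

3

One common subsequence of length 3: Accra at route 1[1]=route 2[3], Tunis at route 1[6]=route 2[6], Tunis at route 1[8]=route 2[8]. The LCS DP gives dp[8][11] = 3, so this is optimal.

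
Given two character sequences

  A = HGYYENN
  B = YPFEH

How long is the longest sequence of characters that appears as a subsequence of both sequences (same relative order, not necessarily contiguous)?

Taking Y [3,1], E [5,4] gives a common subsequence of length 2. Since dp[7][5] = 2, nothing longer is possible.

2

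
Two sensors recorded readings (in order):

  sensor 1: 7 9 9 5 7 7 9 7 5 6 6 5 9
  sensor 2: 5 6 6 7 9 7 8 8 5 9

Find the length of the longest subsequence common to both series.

6

Let dp[i][j] be the LCS length of the first i values of sensor 1 and the first j values of sensor 2. dp[i][j] = dp[i-1][j-1]+1 when the i-th and j-th values match, else max(dp[i-1][j], dp[i][j-1]).
    ·  5  6  6  7  9  7  8  8  5  9
 ·  0  0  0  0  0  0  0  0  0  0  0
 7  0  0  0  0  1  1  1  1  1  1  1
 9  0  0  0  0  1  2  2  2  2  2  2
 9  0  0  0  0  1  2  2  2  2  2  3
 5  0  1  1  1  1  2  2  2  2  3  3
 7  0  1  1  1  2  2  3  3  3  3  3
 7  0  1  1  1  2  2  3  3  3  3  3
 9  0  1  1  1  2  3  3  3  3  3  4
 7  0  1  1  1  2  3  4  4  4  4  4
 5  0  1  1  1  2  3  4  4  4  5  5
 6  0  1  2  2  2  3  4  4  4  5  5
 6  0  1  2  3  3  3  4  4  4  5  5
 5  0  1  2  3  3  3  4  4  4  5  5
 9  0  1  2  3  3  4  4  4  4  5  6
dp[13][10] = 6. One LCS (by backtracking along matches): 5, 7, 9, 7, 5, 9.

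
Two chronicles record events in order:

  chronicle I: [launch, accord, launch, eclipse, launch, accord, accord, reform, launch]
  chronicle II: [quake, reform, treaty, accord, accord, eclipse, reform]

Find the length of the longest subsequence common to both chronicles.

3

Match accord [2,5], eclipse [4,6], reform [8,7] — 3 events in the same relative order in both, and the DP table's final entry dp[9][7] is also 3, so no common subsequence is longer.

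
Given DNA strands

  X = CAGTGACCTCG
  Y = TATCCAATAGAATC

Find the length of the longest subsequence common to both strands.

Match C [1,5]; then A [2,7]; then T [4,8]; then G [5,10]; then A [6,12]; then T [9,13]; then C [10,14] — 7 bases in the same relative order in both, and the DP table's final entry dp[11][14] is also 7, so no common subsequence is longer.

7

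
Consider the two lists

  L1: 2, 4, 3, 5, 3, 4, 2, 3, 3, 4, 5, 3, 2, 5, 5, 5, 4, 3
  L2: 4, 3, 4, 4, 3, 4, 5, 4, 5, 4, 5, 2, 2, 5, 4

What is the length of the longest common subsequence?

10

Pick 4 (L1 #2, L2 #1); then 3 (L1 #3, L2 #2); then 4 (L1 #6, L2 #4); then 3 (L1 #9, L2 #5); then 4 (L1 #10, L2 #6); then 5 (L1 #11, L2 #7); then 5 (L1 #14, L2 #9); then 5 (L1 #15, L2 #11); then 5 (L1 #16, L2 #14); then 4 (L1 #17, L2 #15); all 10 values appear in both, in order, and the DP table's final entry dp[18][15] is also 10, so no common subsequence is longer.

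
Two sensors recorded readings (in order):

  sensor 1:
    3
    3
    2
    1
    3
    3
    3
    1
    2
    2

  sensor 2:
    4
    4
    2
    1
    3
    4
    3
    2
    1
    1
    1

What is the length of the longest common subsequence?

Let dp[i][j] be the LCS length of the first i values of sensor 1 and the first j values of sensor 2. dp[i][j] = dp[i-1][j-1]+1 when the i-th and j-th values match, else max(dp[i-1][j], dp[i][j-1]).
    ·  4  4  2  1  3  4  3  2  1  1  1
 ·  0  0  0  0  0  0  0  0  0  0  0  0
 3  0  0  0  0  0  1  1  1  1  1  1  1
 3  0  0  0  0  0  1  1  2  2  2  2  2
 2  0  0  0  1  1  1  1  2  3  3  3  3
 1  0  0  0  1  2  2  2  2  3  4  4  4
 3  0  0  0  1  2  3  3  3  3  4  4  4
 3  0  0  0  1  2  3  3  4  4  4  4  4
 3  0  0  0  1  2  3  3  4  4  4  4  4
 1  0  0  0  1  2  3  3  4  4  5  5  5
 2  0  0  0  1  2  3  3  4  5  5  5  5
 2  0  0  0  1  2  3  3  4  5  5  5  5
dp[10][11] = 5. One LCS (by backtracking along matches): 3, 3, 2, 1, 1.

5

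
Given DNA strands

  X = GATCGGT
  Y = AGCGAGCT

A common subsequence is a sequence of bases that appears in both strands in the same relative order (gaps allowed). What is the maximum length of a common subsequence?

One common subsequence of length 5: G (X #1, Y #2), then C (X #4, Y #3), then G (X #5, Y #4), then G (X #6, Y #6), then T (X #7, Y #8). dp[7][8] = 5 confirms this is the maximum.

5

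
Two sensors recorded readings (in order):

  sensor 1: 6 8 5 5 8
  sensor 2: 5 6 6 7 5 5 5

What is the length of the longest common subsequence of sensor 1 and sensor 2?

Match 6 [1,3]; then 5 [3,6]; then 5 [4,7] — 3 values in the same relative order in both, and the DP table's final entry dp[5][7] is also 3, so no common subsequence is longer.

3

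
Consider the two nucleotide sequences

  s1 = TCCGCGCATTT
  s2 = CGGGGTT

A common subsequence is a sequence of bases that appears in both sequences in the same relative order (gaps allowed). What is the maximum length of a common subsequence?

One common subsequence of length 5: C at s1[2]=s2[1], then G at s1[4]=s2[4], then G at s1[6]=s2[5], then T at s1[10]=s2[6], then T at s1[11]=s2[7]. The LCS DP gives dp[11][7] = 5, so this is optimal.

5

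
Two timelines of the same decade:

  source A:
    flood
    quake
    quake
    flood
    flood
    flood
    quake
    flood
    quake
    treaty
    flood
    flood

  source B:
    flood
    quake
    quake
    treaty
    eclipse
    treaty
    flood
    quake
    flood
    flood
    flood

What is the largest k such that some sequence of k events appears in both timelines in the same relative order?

8

One common subsequence of length 8: flood [1,1]; then quake [2,2]; then quake [3,3]; then flood [6,7]; then quake [7,8]; then flood [8,9]; then flood [11,10]; then flood [12,11], and the DP table's final entry dp[12][11] is also 8, so no common subsequence is longer.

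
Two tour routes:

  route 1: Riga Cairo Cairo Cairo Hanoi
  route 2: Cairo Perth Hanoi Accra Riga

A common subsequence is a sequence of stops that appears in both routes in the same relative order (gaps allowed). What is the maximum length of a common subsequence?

Pick Cairo (route 1 #2, route 2 #1); then Hanoi (route 1 #5, route 2 #3); all 2 stops appear in both, in order. The LCS DP gives dp[5][5] = 2, so this is optimal.

2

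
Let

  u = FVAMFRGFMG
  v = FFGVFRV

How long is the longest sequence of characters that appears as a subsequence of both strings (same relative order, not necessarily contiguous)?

4

Taking F (u #1, v #2), then V (u #2, v #4), then F (u #5, v #5), then R (u #6, v #6) gives a common subsequence of length 4. Since dp[10][7] = 4, nothing longer is possible.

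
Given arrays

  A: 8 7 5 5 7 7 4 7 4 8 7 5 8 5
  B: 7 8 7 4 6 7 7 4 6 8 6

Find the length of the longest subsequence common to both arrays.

Pick 8 [1,2] → 7 [2,3] → 7 [5,6] → 7 [6,7] → 4 [7,8] → 8 [10,10]; all 6 values appear in both, in order. Since dp[14][11] = 6, nothing longer is possible.

6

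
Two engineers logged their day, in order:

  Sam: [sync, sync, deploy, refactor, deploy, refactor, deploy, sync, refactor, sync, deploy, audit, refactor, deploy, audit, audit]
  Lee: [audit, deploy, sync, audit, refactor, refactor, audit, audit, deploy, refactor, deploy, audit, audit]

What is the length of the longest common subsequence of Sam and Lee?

Match sync (Sam #1, Lee #3), refactor (Sam #4, Lee #5), refactor (Sam #6, Lee #6), deploy (Sam #11, Lee #9), refactor (Sam #13, Lee #10), deploy (Sam #14, Lee #11), audit (Sam #15, Lee #12), audit (Sam #16, Lee #13) — 8 tasks in the same relative order in both. dp[16][13] = 8 confirms this is the maximum.

8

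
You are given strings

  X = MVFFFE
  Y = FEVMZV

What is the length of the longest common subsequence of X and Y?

2

Let dp[i][j] be the LCS length of the first i characters of X and the first j characters of Y. dp[i][j] = dp[i-1][j-1]+1 when the i-th and j-th characters match, else max(dp[i-1][j], dp[i][j-1]).
    ·  F  E  V  M  Z  V
 ·  0  0  0  0  0  0  0
 M  0  0  0  0  1  1  1
 V  0  0  0  1  1  1  2
 F  0  1  1  1  1  1  2
 F  0  1  1  1  1  1  2
 F  0  1  1  1  1  1  2
 E  0  1  2  2  2  2  2
dp[6][6] = 2. One LCS (by backtracking along matches): MV.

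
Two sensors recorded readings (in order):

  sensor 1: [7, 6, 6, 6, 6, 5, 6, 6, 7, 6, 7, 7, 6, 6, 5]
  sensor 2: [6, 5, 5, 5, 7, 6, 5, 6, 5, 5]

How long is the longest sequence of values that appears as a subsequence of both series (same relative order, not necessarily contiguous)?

6

Taking 6 (sensor 1 #2, sensor 2 #1) → 5 (sensor 1 #6, sensor 2 #4) → 7 (sensor 1 #9, sensor 2 #5) → 6 (sensor 1 #10, sensor 2 #6) → 6 (sensor 1 #13, sensor 2 #8) → 5 (sensor 1 #15, sensor 2 #10) gives a common subsequence of length 6. Since dp[15][10] = 6, nothing longer is possible.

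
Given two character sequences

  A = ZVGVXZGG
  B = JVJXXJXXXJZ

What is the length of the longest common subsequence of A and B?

3

Let dp[i][j] be the LCS length of the first i characters of A and the first j characters of B. dp[i][j] = dp[i-1][j-1]+1 when the i-th and j-th characters match, else max(dp[i-1][j], dp[i][j-1]).
    ·  J  V  J  X  X  J  X  X  X  J  Z
 ·  0  0  0  0  0  0  0  0  0  0  0  0
 Z  0  0  0  0  0  0  0  0  0  0  0  1
 V  0  0  1  1  1  1  1  1  1  1  1  1
 G  0  0  1  1  1  1  1  1  1  1  1  1
 V  0  0  1  1  1  1  1  1  1  1  1  1
 X  0  0  1  1  2  2  2  2  2  2  2  2
 Z  0  0  1  1  2  2  2  2  2  2  2  3
 G  0  0  1  1  2  2  2  2  2  2  2  3
 G  0  0  1  1  2  2  2  2  2  2  2  3
dp[8][11] = 3. One LCS (by backtracking along matches): VXZ.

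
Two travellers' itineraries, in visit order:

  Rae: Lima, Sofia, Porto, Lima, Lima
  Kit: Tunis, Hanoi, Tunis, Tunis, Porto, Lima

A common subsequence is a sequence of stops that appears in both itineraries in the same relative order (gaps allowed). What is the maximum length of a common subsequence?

2

Match Porto (Rae #3, Kit #5); then Lima (Rae #5, Kit #6) — 2 stops in the same relative order in both. The LCS DP gives dp[5][6] = 2, so this is optimal.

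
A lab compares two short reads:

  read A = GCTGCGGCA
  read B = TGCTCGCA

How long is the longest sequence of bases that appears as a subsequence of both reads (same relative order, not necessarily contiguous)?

Match G [1,2], C [2,3], T [3,4], C [5,5], G [7,6], C [8,7], A [9,8] — 7 bases in the same relative order in both, and the DP table's final entry dp[9][8] is also 7, so no common subsequence is longer.

7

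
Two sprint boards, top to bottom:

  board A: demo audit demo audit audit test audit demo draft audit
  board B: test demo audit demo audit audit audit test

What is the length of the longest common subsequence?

6

One common subsequence of length 6: demo [1,2]; then audit [2,3]; then demo [3,4]; then audit [4,6]; then audit [5,7]; then test [6,8]. Since dp[10][8] = 6, nothing longer is possible.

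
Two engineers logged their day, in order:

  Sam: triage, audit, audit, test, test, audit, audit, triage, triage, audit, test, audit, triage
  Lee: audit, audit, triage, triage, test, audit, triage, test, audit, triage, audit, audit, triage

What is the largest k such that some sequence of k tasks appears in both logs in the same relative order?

9

Pick audit [2,1], then audit [3,2], then test [4,5], then test [5,8], then audit [7,9], then triage [9,10], then audit [10,11], then audit [12,12], then triage [13,13]; all 9 tasks appear in both, in order, and the DP table's final entry dp[13][13] is also 9, so no common subsequence is longer.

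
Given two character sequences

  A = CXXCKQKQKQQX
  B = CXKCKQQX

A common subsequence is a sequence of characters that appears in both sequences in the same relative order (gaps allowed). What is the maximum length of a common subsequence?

7

Pick C (A #1, B #1), X (A #2, B #2), C (A #4, B #4), K (A #9, B #5), Q (A #10, B #6), Q (A #11, B #7), X (A #12, B #8); all 7 characters appear in both, in order, and the DP table's final entry dp[12][8] is also 7, so no common subsequence is longer.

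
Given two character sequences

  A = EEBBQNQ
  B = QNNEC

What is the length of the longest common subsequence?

2

Pick Q (A #5, B #1), N (A #6, B #3); all 2 characters appear in both, in order. dp[7][5] = 2 confirms this is the maximum.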